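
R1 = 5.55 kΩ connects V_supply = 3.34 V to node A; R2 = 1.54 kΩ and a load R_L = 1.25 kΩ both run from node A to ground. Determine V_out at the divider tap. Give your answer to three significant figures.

R2 ‖ R_L = (1.54 × 1.25)/(1.54 + 1.25) = 0.6900 kΩ.
Now apply the divider: V_out = 3.34 × 0.1106 = 0.3693 V.

V_out ≈ 0.369 V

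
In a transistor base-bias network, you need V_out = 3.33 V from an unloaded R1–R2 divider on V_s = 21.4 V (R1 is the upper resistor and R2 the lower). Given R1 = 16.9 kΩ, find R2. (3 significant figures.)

V_out/V_s = R2/(R1+R2) = 0.1556.
Rearranging, R2 = R1·k/(1−k) = 16.9 × 0.1843 = 3.114 kΩ.

R2 ≈ 3.11 kΩ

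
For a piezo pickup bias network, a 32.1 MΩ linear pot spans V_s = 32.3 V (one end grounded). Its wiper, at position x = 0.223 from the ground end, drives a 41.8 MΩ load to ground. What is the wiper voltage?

V_out ≈ 6.36 V

Lower segment x·R_p = 7.158 MΩ; upper segment (1−x)·R_p = 24.94 MΩ.
R_L loads the lower segment: effective lower R = 6.112 MΩ.
V_out = 32.3 × 6.112/(24.94 + 6.112) = 6.357 V.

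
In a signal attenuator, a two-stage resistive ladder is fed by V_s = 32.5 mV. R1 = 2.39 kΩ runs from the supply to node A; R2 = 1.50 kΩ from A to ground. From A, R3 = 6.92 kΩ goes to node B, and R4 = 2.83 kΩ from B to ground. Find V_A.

Node A sees R2 in parallel with the series input of stage 2, R3 + R4 = 9.750 kΩ.
Effective lower resistance at A: R2 ‖ 9.750 = 1.300 kΩ.
V_A = 32.5 × 1.300/(2.39 + 1.300) = 11.45 mV.

V_A ≈ 11.4 mV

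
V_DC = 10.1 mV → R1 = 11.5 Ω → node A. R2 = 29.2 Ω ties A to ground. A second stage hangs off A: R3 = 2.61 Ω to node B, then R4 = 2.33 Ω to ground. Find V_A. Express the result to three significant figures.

V_A ≈ 2.71 mV

The second stage (R3 + R4 = 4.940 Ω) loads node A in parallel with R2.
Effective lower resistance at A: R2 ‖ 4.940 = 4.225 Ω.
So V_A = 10.1 × 0.2687 = 2.714 mV.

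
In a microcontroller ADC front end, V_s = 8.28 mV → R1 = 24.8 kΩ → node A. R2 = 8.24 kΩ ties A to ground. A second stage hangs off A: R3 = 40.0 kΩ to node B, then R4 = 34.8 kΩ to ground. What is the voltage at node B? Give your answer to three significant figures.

Looking into the second stage from A: R3 + R4 = 74.80 kΩ appears in parallel with R2.
Effective lower resistance at A: R2 ‖ 74.80 = 7.422 kΩ.
V_A = 8.28 × 7.422/(24.8 + 7.422) = 1.907 mV.
Then the unloaded second divider: V_B = V_A × R4/(R3+R4) = 1.907 × 0.4652 = 0.8873 mV.

V_B ≈ 0.887 mV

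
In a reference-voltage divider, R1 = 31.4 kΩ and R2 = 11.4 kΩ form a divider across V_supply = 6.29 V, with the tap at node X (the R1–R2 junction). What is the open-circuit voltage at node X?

V_th ≈ 1.68 V

Open-circuit (no load on X): V_th = V_supply · R2/(R1 + R2) = 6.29 × 11.4/(31.40 + 11.4) = 1.675 V.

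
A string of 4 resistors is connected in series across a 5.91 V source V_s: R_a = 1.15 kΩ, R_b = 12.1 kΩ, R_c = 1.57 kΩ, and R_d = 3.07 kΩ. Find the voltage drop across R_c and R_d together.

ΣR = 1.15 + 12.1 + 1.57 + 3.07 = 17.89 kΩ.
R_{R_c..R_d} = 1.57 + 3.07 = 4.640 kΩ.
By the voltage-divider rule, V = 5.91 × 4.640/17.89 = 1.533 V.

V ≈ 1.53 V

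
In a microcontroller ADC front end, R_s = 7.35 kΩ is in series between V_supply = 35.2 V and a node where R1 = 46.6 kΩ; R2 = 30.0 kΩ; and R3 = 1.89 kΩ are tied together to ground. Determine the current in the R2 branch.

I ≈ 0.222 mA

Equivalent of the parallel group: R_p = 1.713 kΩ.
V_A = 35.2 × 1.713/9.063 = 6.652 V.
Branch current I = V_A/R2 = 6.652/30.0 = 0.2217 mA.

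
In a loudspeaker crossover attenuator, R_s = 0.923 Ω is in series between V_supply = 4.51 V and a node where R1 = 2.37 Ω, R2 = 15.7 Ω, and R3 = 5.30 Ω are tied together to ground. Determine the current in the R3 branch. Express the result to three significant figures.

Equivalent of the parallel group: R_p = 1.483 Ω.
V_A by voltage divider: V_A = 4.51 × 1.483/(0.923 + 1.483) = 2.780 V.
Branch current I = V_A/R3 = 2.780/5.30 = 0.5245 A.
(Equivalently: I_total = 1.874 A, then current-divider fraction G_k/ΣG = 0.2798.)

I ≈ 0.524 A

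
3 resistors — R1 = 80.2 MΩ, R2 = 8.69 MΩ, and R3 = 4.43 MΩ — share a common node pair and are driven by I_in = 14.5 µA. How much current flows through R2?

Conductances: ΣG = 1/80.2 + 1/8.69 + 1/4.43 = 0.3533 (1/MΩ).
By the current-divider rule, I = I_in · G_k/ΣG = 14.5 × 0.3257 = 4.723 µA.

I ≈ 4.72 µA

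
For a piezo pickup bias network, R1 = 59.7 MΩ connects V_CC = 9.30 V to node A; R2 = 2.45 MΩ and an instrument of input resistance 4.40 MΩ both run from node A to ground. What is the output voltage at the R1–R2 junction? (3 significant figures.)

First combine the lower leg with the load: R2 ‖ R_L = 1.574 MΩ.
Now apply the divider: V_out = 9.30 × 0.02568 = 0.2389 V.
(Unloaded it would be 0.367 V; the load pulls it down.)

V_out ≈ 0.239 V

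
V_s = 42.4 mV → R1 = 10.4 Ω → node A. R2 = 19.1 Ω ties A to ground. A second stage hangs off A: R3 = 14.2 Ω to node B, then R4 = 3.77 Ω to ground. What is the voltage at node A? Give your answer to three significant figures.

Node A sees R2 in parallel with the series input of stage 2, R3 + R4 = 17.97 Ω.
Effective lower resistance at A: R2 ‖ 17.97 = 9.259 Ω.
So V_A = 42.4 × 0.4710 = 19.97 mV.

V_A ≈ 20.0 mV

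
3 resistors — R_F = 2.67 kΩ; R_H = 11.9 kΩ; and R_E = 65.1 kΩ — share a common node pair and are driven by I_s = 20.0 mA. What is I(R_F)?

I ≈ 15.8 mA

ΣG = 1/2.67 + 1/11.9 + 1/65.1 = 0.4739.
By the current-divider rule, I = I_s · G_k/ΣG = 20.0 × 0.7903 = 15.81 mA.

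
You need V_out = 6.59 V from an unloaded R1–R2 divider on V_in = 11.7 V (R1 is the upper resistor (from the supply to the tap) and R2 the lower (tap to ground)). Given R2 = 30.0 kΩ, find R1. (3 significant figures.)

R1 ≈ 23.3 kΩ

V_out/V_in = R2/(R1+R2) = 0.5632.
Rearranging, R1 = R2·(1−k)/k = 30.0 × 0.7754 = 23.26 kΩ.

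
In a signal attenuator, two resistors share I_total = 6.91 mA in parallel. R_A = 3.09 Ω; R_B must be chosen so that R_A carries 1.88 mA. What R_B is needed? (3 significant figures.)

The fraction through R_A equals R_B/(R_A+R_B).
With f = 0.2721, R_B = R_A · f/(1−f) = 3.09 × 0.3738 = 1.155 Ω.

R_B ≈ 1.15 Ω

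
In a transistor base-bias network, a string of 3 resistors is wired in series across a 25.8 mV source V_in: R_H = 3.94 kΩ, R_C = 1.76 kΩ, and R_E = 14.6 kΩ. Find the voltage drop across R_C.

ΣR = 3.94 + 1.76 + 14.6 = 20.30 kΩ.
V = V_in · R/ΣR = 25.8 × 0.08670 = 2.237 mV.

V ≈ 2.24 mV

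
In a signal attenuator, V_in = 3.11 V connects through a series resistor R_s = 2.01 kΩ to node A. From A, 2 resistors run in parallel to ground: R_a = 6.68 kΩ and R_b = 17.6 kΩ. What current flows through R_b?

Combine the parallel branches: R_p = (1/6.68 + 1/17.6)⁻¹ = 4.842 kΩ.
V_A by voltage divider: V_A = 3.11 × 4.842/(2.01 + 4.842) = 2.198 V.
Branch current I = V_A/R_b = 2.198/17.6 = 0.1249 mA.

I ≈ 0.125 mA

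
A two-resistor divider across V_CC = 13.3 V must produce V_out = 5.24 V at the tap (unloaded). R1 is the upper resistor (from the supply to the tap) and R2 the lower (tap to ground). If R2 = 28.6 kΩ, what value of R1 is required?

R1 ≈ 44.0 kΩ

The divider ratio is R2/(R1+R2) = 5.24/13.3 = 0.3940.
So R1 = R2 · (V_CC/V_out − 1) = 28.6 × (13.3/5.24 − 1) = 28.6 × 1.538 = 43.99 kΩ.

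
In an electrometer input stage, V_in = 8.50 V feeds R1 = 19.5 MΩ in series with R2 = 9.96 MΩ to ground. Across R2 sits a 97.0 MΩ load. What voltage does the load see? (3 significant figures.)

V_out ≈ 2.69 V

R2 ‖ R_L = (9.96 × 97.0)/(9.96 + 97.0) = 9.033 MΩ.
Then V_out = V_in · R2'/(R1 + R2') = 8.50 × 9.033/28.53 = 2.691 V.
(Unloaded it would be 2.87 V; the load pulls it down.)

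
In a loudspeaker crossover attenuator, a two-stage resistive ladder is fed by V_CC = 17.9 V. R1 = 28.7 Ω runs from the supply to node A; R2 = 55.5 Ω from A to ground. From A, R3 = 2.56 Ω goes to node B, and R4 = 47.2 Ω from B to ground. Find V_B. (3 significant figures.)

Node A sees R2 in parallel with the series input of stage 2, R3 + R4 = 49.76 Ω.
R2 ‖ (R3+R4) = 26.24 Ω.
So V_A = 17.9 × 0.4776 = 8.549 V.
V_B = V_A × 0.9486 = 8.109 V.

V_B ≈ 8.11 V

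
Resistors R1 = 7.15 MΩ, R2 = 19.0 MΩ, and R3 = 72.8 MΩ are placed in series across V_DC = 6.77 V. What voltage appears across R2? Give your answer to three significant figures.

V ≈ 1.30 V

Series total: ΣR = 7.15 + 19.0 + 72.8 = 98.95 MΩ.
V = V_DC · R/ΣR = 6.77 × 0.1920 = 1.300 V.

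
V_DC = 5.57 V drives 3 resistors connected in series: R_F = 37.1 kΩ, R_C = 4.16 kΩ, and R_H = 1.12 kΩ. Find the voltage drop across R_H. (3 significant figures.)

Total series resistance ΣR = 37.1 + 4.16 + 1.12 = 42.38 kΩ.
By the voltage-divider rule, V = 5.57 × 1.120/42.38 = 0.1472 V.

V ≈ 0.147 V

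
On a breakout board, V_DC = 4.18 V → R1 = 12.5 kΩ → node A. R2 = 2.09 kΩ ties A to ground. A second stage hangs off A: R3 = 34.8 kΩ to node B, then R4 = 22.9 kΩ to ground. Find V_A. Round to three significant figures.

Looking into the second stage from A: R3 + R4 = 57.70 kΩ appears in parallel with R2.
R2 ‖ (R3+R4) = 2.017 kΩ.
First divider: V_A = V_DC · 2.017/(12.5 + 2.017) = 0.5808 V.

V_A ≈ 0.581 V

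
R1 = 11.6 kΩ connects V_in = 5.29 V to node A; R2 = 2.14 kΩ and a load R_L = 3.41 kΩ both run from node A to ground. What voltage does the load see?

V_out ≈ 0.539 V

First combine the lower leg with the load: R2 ‖ R_L = 1.315 kΩ.
Then V_out = V_in · R2'/(R1 + R2') = 5.29 × 1.315/12.91 = 0.5386 V.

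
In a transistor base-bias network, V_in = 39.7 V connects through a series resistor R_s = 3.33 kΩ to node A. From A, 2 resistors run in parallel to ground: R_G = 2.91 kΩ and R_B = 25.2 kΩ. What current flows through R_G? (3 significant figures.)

I ≈ 5.99 mA

Parallel bank: R_p = 1/(1/2.91 + 1/25.2) = 2.609 kΩ.
Node voltage V_A = V_in · R_p/(R_s + R_p) = 39.7 × 0.4393 = 17.44 V.
I(R_G) = V_A / R_G = 17.44/2.91 = 5.993 mA.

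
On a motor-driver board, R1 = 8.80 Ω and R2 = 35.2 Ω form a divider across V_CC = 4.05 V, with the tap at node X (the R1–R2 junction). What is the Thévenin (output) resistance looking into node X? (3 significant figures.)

With V_CC suppressed (replaced by a short), R_th = R1 ‖ R2 = (8.800 × 35.2)/(8.800 + 35.2) = 7.040 Ω.

R_th ≈ 7.04 Ω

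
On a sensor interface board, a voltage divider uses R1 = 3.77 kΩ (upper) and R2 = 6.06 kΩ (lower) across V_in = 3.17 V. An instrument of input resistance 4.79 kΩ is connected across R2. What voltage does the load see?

V_out ≈ 1.32 V

The load sits in parallel with R2, giving an effective lower resistance R2' = R2·R_L/(R2+R_L) = 2.675 kΩ.
Now apply the divider: V_out = 3.17 × 0.4151 = 1.316 V.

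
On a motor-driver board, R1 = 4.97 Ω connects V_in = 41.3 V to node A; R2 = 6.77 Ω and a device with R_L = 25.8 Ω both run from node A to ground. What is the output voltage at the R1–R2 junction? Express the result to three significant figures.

The load sits in parallel with R2, giving an effective lower resistance R2' = R2·R_L/(R2+R_L) = 5.363 Ω.
Voltage divider with the loaded lower leg: V_out = 41.3 × 5.363/(4.97 + 5.363) = 41.3 × 0.5190 = 21.43 V.

V_out ≈ 21.4 V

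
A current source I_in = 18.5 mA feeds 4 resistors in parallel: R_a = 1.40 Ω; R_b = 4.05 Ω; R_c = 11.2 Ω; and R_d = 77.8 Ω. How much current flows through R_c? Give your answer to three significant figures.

I ≈ 1.55 mA

Total conductance ΣG = 1/1.40 + 1/4.05 + 1/11.2 + 1/77.8 = 1.063 (units of 1/Ω).
By the current-divider rule, I = I_in · G_k/ΣG = 18.5 × 0.08397 = 1.553 mA.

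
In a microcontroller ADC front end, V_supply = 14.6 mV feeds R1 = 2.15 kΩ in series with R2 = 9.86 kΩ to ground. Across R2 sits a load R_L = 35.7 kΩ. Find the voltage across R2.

First combine the lower leg with the load: R2 ‖ R_L = 7.726 kΩ.
Voltage divider with the loaded lower leg: V_out = 14.6 × 7.726/(2.15 + 7.726) = 14.6 × 0.7823 = 11.42 mV.

V_out ≈ 11.4 mV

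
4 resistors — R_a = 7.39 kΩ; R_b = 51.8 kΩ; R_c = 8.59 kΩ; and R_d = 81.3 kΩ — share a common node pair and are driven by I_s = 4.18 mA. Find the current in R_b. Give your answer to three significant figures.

I ≈ 0.285 mA

Total conductance ΣG = 1/7.39 + 1/51.8 + 1/8.59 + 1/81.3 = 0.2833 (units of 1/kΩ).
By the current-divider rule, I = I_s · G_k/ΣG = 4.18 × 0.06813 = 0.2848 mA.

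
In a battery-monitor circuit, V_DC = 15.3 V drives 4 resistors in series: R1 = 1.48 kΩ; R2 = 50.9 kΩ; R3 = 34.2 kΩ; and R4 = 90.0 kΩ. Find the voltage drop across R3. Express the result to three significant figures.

V ≈ 2.96 V

Total series resistance ΣR = 1.48 + 50.9 + 34.2 + 90.0 = 176.6 kΩ.
Voltage divider: V = V_DC · (34.20 / 176.6) = 15.3 × 0.1937 = 2.963 V.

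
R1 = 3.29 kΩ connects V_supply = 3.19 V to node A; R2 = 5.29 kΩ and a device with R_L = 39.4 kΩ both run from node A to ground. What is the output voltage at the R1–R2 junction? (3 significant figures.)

First combine the lower leg with the load: R2 ‖ R_L = 4.664 kΩ.
Then V_out = V_supply · R2'/(R1 + R2') = 3.19 × 4.664/7.954 = 1.870 V.
(Unloaded it would be 1.97 V; the load pulls it down.)

V_out ≈ 1.87 V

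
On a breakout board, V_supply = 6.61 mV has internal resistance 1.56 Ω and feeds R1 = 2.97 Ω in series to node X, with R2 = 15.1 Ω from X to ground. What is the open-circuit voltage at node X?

V_th ≈ 5.08 mV

R1' = 1.56 + 2.97 = 4.530 Ω (source resistance + R1).
With X open, the divider is unloaded: V_th = 6.61 × 15.1/19.63 = 5.085 mV.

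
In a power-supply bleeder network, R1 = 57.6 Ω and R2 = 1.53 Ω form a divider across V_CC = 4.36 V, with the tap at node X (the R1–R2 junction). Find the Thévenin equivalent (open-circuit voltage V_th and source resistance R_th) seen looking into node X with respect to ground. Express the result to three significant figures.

Open-circuit (no load on X): V_th = V_CC · R2/(R1 + R2) = 4.36 × 1.53/(57.60 + 1.53) = 0.1128 V.
Looking into X with the source shorted: R_th = R1·R2/(R1+R2) = 57.60 × 1.53/59.13 = 1.490 Ω.

V_th ≈ 0.113 V, R_th ≈ 1.49 Ω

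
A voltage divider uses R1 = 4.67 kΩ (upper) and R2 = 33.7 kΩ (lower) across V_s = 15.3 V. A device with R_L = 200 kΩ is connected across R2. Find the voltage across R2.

V_out ≈ 13.2 V

R2 ‖ R_L = (33.7 × 200)/(33.7 + 200) = 28.84 kΩ.
Now apply the divider: V_out = 15.3 × 0.8606 = 13.17 V.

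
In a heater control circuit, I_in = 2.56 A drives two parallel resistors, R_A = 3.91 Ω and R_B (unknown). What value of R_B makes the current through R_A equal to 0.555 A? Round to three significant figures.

R_B ≈ 1.08 Ω

The fraction through R_A equals R_B/(R_A+R_B).
0.555/2.56 = R_B/(R_A + R_B) → R_B = R_A · (0.2168)/(1 − 0.2168) = 3.91 × 0.2768 = 1.082 Ω.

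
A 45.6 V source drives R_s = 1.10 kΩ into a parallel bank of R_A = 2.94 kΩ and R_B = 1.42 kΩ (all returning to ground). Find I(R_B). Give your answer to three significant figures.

Combine the parallel branches: R_p = (1/2.94 + 1/1.42)⁻¹ = 0.9575 kΩ.
Node voltage V_A = V_CC · R_p/(R_s + R_p) = 45.6 × 0.4654 = 21.22 V.
Branch current I = V_A/R_B = 21.22/1.42 = 14.94 mA.

I ≈ 14.9 mA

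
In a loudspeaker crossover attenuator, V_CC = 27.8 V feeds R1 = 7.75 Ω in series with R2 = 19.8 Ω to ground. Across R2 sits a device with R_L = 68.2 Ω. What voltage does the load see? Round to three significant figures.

V_out ≈ 18.5 V

First combine the lower leg with the load: R2 ‖ R_L = 15.35 Ω.
Voltage divider with the loaded lower leg: V_out = 27.8 × 15.35/(7.75 + 15.35) = 27.8 × 0.6644 = 18.47 V.
(Unloaded it would be 20.0 V; the load pulls it down.)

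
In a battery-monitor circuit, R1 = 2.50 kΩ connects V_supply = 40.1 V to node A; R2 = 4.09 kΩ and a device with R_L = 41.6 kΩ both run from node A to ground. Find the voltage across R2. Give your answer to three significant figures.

The load sits in parallel with R2, giving an effective lower resistance R2' = R2·R_L/(R2+R_L) = 3.724 kΩ.
Voltage divider with the loaded lower leg: V_out = 40.1 × 3.724/(2.50 + 3.724) = 40.1 × 0.5983 = 23.99 V.
(Unloaded it would be 24.9 V; the load pulls it down.)

V_out ≈ 24.0 V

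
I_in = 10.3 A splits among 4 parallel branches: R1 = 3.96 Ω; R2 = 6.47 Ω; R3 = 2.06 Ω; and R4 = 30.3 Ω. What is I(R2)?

Conductances: ΣG = 1/3.96 + 1/6.47 + 1/2.06 + 1/30.3 = 0.9255 (1/Ω).
Current divider: I(R2) = I_in · G_k/ΣG = 10.3 × (0.1546/0.9255) = 10.3 × 0.1670 = 1.720 A.

I ≈ 1.72 A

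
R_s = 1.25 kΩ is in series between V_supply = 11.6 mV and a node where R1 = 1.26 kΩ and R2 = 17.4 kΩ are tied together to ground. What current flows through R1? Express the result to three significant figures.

Equivalent of the parallel group: R_p = 1.175 kΩ.
V_A by voltage divider: V_A = 11.6 × 1.175/(1.25 + 1.175) = 5.620 mV.
I(R1) = V_A / R1 = 5.620/1.26 = 4.461 µA.

I ≈ 4.46 µA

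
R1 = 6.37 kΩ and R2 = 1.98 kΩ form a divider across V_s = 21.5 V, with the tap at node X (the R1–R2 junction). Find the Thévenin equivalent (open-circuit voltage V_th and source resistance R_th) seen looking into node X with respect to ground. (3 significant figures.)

V_th ≈ 5.10 V, R_th ≈ 1.51 kΩ

Open-circuit (no load on X): V_th = V_s · R2/(R1 + R2) = 21.5 × 1.98/(6.370 + 1.98) = 5.098 V.
Looking into X with the source shorted: R_th = R1·R2/(R1+R2) = 6.370 × 1.98/8.350 = 1.510 kΩ.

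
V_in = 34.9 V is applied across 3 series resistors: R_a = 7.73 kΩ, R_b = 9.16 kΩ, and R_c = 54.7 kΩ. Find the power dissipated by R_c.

P ≈ 13.0 mW

ΣR = 71.59 kΩ → I = 34.9/71.59 = 0.4875 mA.
V(R_c) = I·R = 26.67 V; P = V·I = 26.67 × 0.4875 = 13.00 mW.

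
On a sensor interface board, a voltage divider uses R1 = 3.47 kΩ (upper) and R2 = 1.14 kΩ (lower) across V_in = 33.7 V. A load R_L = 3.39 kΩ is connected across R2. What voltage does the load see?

V_out ≈ 6.65 V

First combine the lower leg with the load: R2 ‖ R_L = 0.8531 kΩ.
Now apply the divider: V_out = 33.7 × 0.1973 = 6.650 V.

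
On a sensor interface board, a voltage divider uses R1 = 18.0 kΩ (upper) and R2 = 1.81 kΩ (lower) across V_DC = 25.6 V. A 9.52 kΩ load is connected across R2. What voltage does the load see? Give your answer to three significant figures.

R2 ‖ R_L = (1.81 × 9.52)/(1.81 + 9.52) = 1.521 kΩ.
Voltage divider with the loaded lower leg: V_out = 25.6 × 1.521/(18.0 + 1.521) = 25.6 × 0.07791 = 1.994 V.
(Unloaded it would be 2.34 V; the load pulls it down.)

V_out ≈ 1.99 V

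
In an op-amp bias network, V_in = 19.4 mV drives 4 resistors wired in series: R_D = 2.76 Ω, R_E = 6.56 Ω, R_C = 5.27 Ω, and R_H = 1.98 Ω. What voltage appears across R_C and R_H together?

Total series resistance ΣR = 2.76 + 6.56 + 5.27 + 1.98 = 16.57 Ω.
R_{R_C..R_H} = 5.27 + 1.98 = 7.250 Ω.
V = V_in · R/ΣR = 19.4 × 0.4375 = 8.488 mV.

V ≈ 8.49 mV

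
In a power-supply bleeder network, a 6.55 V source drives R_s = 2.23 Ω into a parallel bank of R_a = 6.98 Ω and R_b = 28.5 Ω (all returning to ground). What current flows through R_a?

I ≈ 0.671 A

Equivalent of the parallel group: R_p = 5.607 Ω.
V_A by voltage divider: V_A = 6.55 × 5.607/(2.23 + 5.607) = 4.686 V.
I(R_a) = V_A / R_a = 4.686/6.98 = 0.6714 A.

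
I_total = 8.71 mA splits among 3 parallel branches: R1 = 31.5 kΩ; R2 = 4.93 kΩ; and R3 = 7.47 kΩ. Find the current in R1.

ΣG = 1/31.5 + 1/4.93 + 1/7.47 = 0.3685.
Current divider: I(R1) = I_total · G_k/ΣG = 8.71 × (0.03175/0.3685) = 8.71 × 0.08616 = 0.7505 mA.

I ≈ 0.750 mA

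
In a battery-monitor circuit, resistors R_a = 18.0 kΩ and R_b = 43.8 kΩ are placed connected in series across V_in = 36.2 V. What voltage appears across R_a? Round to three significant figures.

V ≈ 10.5 V

Series total: ΣR = 18.0 + 43.8 = 61.80 kΩ.
Voltage divider: V = V_in · (18.00 / 61.80) = 36.2 × 0.2913 = 10.54 V.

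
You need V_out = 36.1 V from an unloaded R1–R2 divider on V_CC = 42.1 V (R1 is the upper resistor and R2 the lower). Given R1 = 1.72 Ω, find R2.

R2 ≈ 10.3 Ω

V_out/V_CC = R2/(R1+R2) = 0.8575.
R2 = R1 · 0.8575/(1 − 0.8575) = 10.35 Ω.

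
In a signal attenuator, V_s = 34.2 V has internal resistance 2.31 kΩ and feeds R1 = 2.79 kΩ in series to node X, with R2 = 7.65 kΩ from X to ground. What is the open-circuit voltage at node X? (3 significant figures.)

V_th ≈ 20.5 V

R1' = 2.31 + 2.79 = 5.100 kΩ (source resistance + R1).
V_th is the unloaded tap voltage: V_s · R2/(R1'+R2) = 34.2 × 0.6000 = 20.52 V.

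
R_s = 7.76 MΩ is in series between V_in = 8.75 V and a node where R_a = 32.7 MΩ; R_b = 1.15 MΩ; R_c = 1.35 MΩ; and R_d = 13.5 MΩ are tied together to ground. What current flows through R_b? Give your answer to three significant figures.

I ≈ 0.532 µA

Combine the parallel branches: R_p = (1/32.7 + 1/1.15 + 1/1.35 + 1/13.5)⁻¹ = 0.5831 MΩ.
V_A = 8.75 × 0.5831/8.343 = 0.6115 V.
I(R_b) = V_A / R_b = 0.6115/1.15 = 0.5318 µA.
(Equivalently: I_total = 1.049 µA, then current-divider fraction G_k/ΣG = 0.5070.)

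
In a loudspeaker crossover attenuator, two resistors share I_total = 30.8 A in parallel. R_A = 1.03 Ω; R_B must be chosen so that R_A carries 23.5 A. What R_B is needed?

Two-branch current divider: I_A = I_total · R_B/(R_A + R_B).
23.5/30.8 = R_B/(R_A + R_B) → R_B = R_A · (0.7630)/(1 − 0.7630) = 1.03 × 3.219 = 3.316 Ω.

R_B ≈ 3.32 Ω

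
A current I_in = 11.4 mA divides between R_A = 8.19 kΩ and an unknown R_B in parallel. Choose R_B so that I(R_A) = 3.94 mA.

R_B ≈ 4.33 kΩ

Two-branch current divider: I_A = I_in · R_B/(R_A + R_B).
With f = 0.3456, R_B = R_A · f/(1−f) = 8.19 × 0.5282 = 4.326 kΩ.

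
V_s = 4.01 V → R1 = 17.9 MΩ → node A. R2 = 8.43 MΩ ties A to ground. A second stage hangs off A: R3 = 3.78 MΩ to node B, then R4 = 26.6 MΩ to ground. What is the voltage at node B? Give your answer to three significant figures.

V_B ≈ 0.946 V

Looking into the second stage from A: R3 + R4 = 30.38 MΩ appears in parallel with R2.
R2 ‖ (R3+R4) = 6.599 MΩ.
V_A = 4.01 × 6.599/(17.9 + 6.599) = 1.080 V.
Stage 2 is unloaded, so V_B = V_A · R4/(R3+R4) = 1.080 × 26.6/30.38 = 0.9457 V.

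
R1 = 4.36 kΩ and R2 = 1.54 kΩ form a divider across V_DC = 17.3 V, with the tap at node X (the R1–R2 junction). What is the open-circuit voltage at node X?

With X open, the divider is unloaded: V_th = 17.3 × 1.54/5.900 = 4.516 V.

V_th ≈ 4.52 V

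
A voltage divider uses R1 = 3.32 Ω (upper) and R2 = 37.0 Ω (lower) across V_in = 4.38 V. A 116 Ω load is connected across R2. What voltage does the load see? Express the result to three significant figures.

The load sits in parallel with R2, giving an effective lower resistance R2' = R2·R_L/(R2+R_L) = 28.05 Ω.
Then V_out = V_in · R2'/(R1 + R2') = 4.38 × 28.05/31.37 = 3.916 V.

V_out ≈ 3.92 V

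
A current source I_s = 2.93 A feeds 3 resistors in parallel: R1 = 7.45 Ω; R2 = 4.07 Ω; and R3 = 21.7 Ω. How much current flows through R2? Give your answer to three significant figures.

Conductances: ΣG = 1/7.45 + 1/4.07 + 1/21.7 = 0.4260 (1/Ω).
R2 takes the fraction G_k/ΣG = 0.2457/0.4260 = 0.5767, so I = 2.93 × 0.5767 = 1.690 A.

I ≈ 1.69 A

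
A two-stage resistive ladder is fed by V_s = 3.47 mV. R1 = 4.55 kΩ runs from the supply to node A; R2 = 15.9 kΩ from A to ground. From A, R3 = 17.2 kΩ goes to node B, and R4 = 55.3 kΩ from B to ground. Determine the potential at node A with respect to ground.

V_A ≈ 2.57 mV

Node A sees R2 in parallel with the series input of stage 2, R3 + R4 = 72.50 kΩ.
Effective lower resistance at A: R2 ‖ 72.50 = 13.04 kΩ.
V_A = 3.47 × 13.04/(4.55 + 13.04) = 2.572 mV.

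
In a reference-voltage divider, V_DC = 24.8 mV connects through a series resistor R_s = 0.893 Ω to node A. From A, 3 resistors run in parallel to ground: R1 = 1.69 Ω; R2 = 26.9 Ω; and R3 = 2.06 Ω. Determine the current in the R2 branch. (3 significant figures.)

I ≈ 0.462 mA

Combine the parallel branches: R_p = (1/1.69 + 1/26.9 + 1/2.06)⁻¹ = 0.8974 Ω.
V_A = 24.8 × 0.8974/1.790 = 12.43 mV.
I(R2) = V_A / R2 = 12.43/26.9 = 0.4621 mA.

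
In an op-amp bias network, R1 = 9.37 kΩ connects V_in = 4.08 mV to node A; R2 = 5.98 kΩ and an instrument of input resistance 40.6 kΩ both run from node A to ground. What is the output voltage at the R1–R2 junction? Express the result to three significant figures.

First combine the lower leg with the load: R2 ‖ R_L = 5.212 kΩ.
Voltage divider with the loaded lower leg: V_out = 4.08 × 5.212/(9.37 + 5.212) = 4.08 × 0.3574 = 1.458 mV.
(Unloaded it would be 1.59 mV; the load pulls it down.)

V_out ≈ 1.46 mV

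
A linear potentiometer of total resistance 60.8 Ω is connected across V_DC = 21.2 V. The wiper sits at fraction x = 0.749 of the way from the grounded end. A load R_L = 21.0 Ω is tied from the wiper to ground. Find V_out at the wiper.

Lower segment x·R_p = 45.54 Ω; upper segment (1−x)·R_p = 15.26 Ω.
(x·R_p) ‖ R_L = 14.37 Ω.
Then V_out = V_DC · 14.37/(15.26 + 14.37) = 10.28 V.
(Unloaded: V_out = x·V_DC = 15.9 V.)

V_out ≈ 10.3 V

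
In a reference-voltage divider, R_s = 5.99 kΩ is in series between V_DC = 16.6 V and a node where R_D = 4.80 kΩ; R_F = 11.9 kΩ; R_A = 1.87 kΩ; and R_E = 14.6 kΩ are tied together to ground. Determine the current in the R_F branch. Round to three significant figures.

I ≈ 0.219 mA

Combine the parallel branches: R_p = (1/4.80 + 1/11.9 + 1/1.87 + 1/14.6)⁻¹ = 1.117 kΩ.
Node voltage V_A = V_DC · R_p/(R_s + R_p) = 16.6 × 0.1571 = 2.608 V.
I(R_F) = V_A / R_F = 2.608/11.9 = 0.2192 mA.
(Equivalently: I_total = 2.336 mA, then current-divider fraction G_k/ΣG = 0.09383.)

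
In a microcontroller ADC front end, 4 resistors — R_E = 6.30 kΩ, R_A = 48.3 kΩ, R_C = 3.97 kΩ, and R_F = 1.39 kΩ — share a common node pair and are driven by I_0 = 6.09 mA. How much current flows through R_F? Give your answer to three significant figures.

I ≈ 3.81 mA

Total conductance ΣG = 1/6.30 + 1/48.3 + 1/3.97 + 1/1.39 = 1.151 (units of 1/kΩ).
R_F takes the fraction G_k/ΣG = 0.7194/1.151 = 0.6252, so I = 6.09 × 0.6252 = 3.807 mA.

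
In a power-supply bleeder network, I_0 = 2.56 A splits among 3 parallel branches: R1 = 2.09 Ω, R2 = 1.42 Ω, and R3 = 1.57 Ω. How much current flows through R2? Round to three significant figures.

I ≈ 0.991 A

Conductances: ΣG = 1/2.09 + 1/1.42 + 1/1.57 = 1.820 (1/Ω).
Current divider: I(R2) = I_0 · G_k/ΣG = 2.56 × (0.7042/1.820) = 2.56 × 0.3870 = 0.9908 A.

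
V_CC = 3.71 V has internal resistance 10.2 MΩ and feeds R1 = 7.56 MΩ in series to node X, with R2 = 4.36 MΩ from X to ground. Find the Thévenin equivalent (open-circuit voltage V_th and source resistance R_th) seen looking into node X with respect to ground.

R1' = 10.2 + 7.56 = 17.76 MΩ (source resistance + R1).
Open-circuit (no load on X): V_th = V_CC · R2/(R1' + R2) = 3.71 × 4.36/(17.76 + 4.36) = 0.7313 V.
Looking into X with the source shorted: R_th = R1'·R2/(R1'+R2) = 17.76 × 4.36/22.12 = 3.501 MΩ.

V_th ≈ 0.731 V, R_th ≈ 3.50 MΩ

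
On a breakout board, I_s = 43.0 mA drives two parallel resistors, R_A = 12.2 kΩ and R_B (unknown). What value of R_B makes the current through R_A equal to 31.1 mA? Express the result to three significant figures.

R_B ≈ 31.9 kΩ

The fraction through R_A equals R_B/(R_A+R_B).
31.1/43.0 = R_B/(R_A + R_B) → R_B = R_A · (0.7233)/(1 − 0.7233) = 12.2 × 2.613 = 31.88 kΩ.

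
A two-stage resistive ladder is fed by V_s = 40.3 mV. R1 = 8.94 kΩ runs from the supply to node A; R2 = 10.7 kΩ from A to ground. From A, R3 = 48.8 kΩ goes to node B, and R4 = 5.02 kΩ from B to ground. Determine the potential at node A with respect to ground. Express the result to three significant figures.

V_A ≈ 20.1 mV

Looking into the second stage from A: R3 + R4 = 53.82 kΩ appears in parallel with R2.
Effective lower resistance at A: R2 ‖ 53.82 = 8.926 kΩ.
V_A = 40.3 × 8.926/(8.94 + 8.926) = 20.13 mV.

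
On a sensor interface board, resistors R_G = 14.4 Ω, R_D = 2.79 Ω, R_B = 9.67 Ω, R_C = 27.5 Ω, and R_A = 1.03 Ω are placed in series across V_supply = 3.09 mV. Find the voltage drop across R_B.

V ≈ 0.539 mV

ΣR = 14.4 + 2.79 + 9.67 + 27.5 + 1.03 = 55.39 Ω.
V = V_supply · R/ΣR = 3.09 × 0.1746 = 0.5395 mV.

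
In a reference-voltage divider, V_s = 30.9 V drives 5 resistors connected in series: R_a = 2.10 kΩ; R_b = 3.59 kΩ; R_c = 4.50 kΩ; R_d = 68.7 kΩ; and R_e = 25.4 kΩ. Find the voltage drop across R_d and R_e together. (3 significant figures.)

Series total: ΣR = 2.10 + 3.59 + 4.50 + 68.7 + 25.4 = 104.3 kΩ.
R_{R_d..R_e} = 68.7 + 25.4 = 94.10 kΩ.
V = V_s · R/ΣR = 30.9 × 0.9023 = 27.88 V.

V ≈ 27.9 V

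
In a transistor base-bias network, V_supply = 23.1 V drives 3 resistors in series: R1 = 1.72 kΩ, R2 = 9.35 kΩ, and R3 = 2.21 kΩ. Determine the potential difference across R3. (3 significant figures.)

V ≈ 3.84 V

ΣR = 1.72 + 9.35 + 2.21 = 13.28 kΩ.
By the voltage-divider rule, V = 23.1 × 2.210/13.28 = 3.844 V.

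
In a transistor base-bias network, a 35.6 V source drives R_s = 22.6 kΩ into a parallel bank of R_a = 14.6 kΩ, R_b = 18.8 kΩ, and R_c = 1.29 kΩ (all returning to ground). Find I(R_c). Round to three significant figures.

I ≈ 1.30 mA

Equivalent of the parallel group: R_p = 1.115 kΩ.
V_A = 35.6 × 1.115/23.71 = 1.674 V.
I(R_c) = V_A / R_c = 1.674/1.29 = 1.297 mA.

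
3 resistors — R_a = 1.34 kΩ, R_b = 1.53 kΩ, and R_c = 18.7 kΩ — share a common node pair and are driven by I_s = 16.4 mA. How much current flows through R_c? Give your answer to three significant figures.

Total conductance ΣG = 1/1.34 + 1/1.53 + 1/18.7 = 1.453 (units of 1/kΩ).
R_c takes the fraction G_k/ΣG = 0.05348/1.453 = 0.03680, so I = 16.4 × 0.03680 = 0.6034 mA.

I ≈ 0.603 mA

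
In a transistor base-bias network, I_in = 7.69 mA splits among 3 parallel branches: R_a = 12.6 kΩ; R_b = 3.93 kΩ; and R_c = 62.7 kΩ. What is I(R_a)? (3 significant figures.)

ΣG = 1/12.6 + 1/3.93 + 1/62.7 = 0.3498.
Current divider: I(R_a) = I_in · G_k/ΣG = 7.69 × (0.07937/0.3498) = 7.69 × 0.2269 = 1.745 mA.

I ≈ 1.74 mA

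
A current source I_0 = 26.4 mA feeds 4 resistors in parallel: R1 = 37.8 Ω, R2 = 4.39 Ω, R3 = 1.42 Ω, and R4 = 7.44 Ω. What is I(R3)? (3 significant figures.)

Total conductance ΣG = 1/37.8 + 1/4.39 + 1/1.42 + 1/7.44 = 1.093 (units of 1/Ω).
R3 takes the fraction G_k/ΣG = 0.7042/1.093 = 0.6444, so I = 26.4 × 0.6444 = 17.01 mA.

I ≈ 17.0 mA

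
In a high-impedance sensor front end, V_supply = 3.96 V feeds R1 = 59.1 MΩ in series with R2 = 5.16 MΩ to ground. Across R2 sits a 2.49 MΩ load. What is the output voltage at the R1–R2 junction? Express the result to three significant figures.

V_out ≈ 0.109 V

The load sits in parallel with R2, giving an effective lower resistance R2' = R2·R_L/(R2+R_L) = 1.680 MΩ.
Voltage divider with the loaded lower leg: V_out = 3.96 × 1.680/(59.1 + 1.680) = 3.96 × 0.02763 = 0.1094 V.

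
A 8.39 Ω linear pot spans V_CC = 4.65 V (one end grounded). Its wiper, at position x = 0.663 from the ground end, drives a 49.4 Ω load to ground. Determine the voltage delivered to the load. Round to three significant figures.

Split the track: R_lower = x·R_p = 5.563 Ω, R_upper = (1−x)·R_p = 2.827 Ω.
Lower segment in parallel with the load: 5.563 ‖ 49.4 = 5.000 Ω.
V_out = 4.65 × 5.000/(2.827 + 5.000) = 2.970 V.

V_out ≈ 2.97 V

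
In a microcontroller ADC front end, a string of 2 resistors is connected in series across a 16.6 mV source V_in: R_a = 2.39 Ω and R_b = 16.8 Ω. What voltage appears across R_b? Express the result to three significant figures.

ΣR = 2.39 + 16.8 = 19.19 Ω.
By the voltage-divider rule, V = 16.6 × 16.80/19.19 = 14.53 mV.

V ≈ 14.5 mV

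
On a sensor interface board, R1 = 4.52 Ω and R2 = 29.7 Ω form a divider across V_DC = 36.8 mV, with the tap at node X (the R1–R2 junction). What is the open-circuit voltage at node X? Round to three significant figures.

V_th ≈ 31.9 mV

With X open, the divider is unloaded: V_th = 36.8 × 29.7/34.22 = 31.94 mV.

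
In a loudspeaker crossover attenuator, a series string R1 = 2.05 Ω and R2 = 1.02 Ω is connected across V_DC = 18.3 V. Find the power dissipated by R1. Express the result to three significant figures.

ΣR = 3.070 Ω → I = 18.3/3.070 = 5.961 A.
P = I²R = 35.53 × 2.05 = 72.84 W.

P ≈ 72.8 W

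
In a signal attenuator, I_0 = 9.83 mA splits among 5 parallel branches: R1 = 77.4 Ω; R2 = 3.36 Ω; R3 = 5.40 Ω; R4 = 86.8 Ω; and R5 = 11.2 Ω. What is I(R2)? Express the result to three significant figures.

I ≈ 4.90 mA

Conductances: ΣG = 1/77.4 + 1/3.36 + 1/5.40 + 1/86.8 + 1/11.2 = 0.5965 (1/Ω).
By the current-divider rule, I = I_0 · G_k/ΣG = 9.83 × 0.4989 = 4.904 mA.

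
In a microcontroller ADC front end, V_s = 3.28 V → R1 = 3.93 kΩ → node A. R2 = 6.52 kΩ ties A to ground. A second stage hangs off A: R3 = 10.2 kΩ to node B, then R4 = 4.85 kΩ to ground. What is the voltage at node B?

V_B ≈ 0.567 V

Node A sees R2 in parallel with the series input of stage 2, R3 + R4 = 15.05 kΩ.
Effective lower resistance at A: R2 ‖ 15.05 = 4.549 kΩ.
So V_A = 3.28 × 0.5365 = 1.760 V.
Stage 2 is unloaded, so V_B = V_A · R4/(R3+R4) = 1.760 × 4.85/15.05 = 0.5671 V.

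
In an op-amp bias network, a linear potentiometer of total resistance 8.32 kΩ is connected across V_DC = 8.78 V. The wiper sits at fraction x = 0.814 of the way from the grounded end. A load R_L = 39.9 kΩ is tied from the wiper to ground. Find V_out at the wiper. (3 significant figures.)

Split the track: R_lower = x·R_p = 6.772 kΩ, R_upper = (1−x)·R_p = 1.548 kΩ.
R_L loads the lower segment: effective lower R = 5.790 kΩ.
V_out = 8.78 × 5.790/(1.548 + 5.790) = 6.928 V.

V_out ≈ 6.93 V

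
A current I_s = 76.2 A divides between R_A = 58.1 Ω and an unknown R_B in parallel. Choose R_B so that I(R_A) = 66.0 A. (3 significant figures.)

R_B ≈ 376 Ω

In a two-way split, I_A/I_s = R_B/(R_A + R_B).
With f = 0.8661, R_B = R_A · f/(1−f) = 58.1 × 6.471 = 375.9 Ω.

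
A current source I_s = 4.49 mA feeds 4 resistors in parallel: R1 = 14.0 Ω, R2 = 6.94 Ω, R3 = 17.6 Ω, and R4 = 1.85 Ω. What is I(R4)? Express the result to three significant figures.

I ≈ 2.99 mA

ΣG = 1/14.0 + 1/6.94 + 1/17.6 + 1/1.85 = 0.8129.
By the current-divider rule, I = I_s · G_k/ΣG = 4.49 × 0.6650 = 2.986 mA.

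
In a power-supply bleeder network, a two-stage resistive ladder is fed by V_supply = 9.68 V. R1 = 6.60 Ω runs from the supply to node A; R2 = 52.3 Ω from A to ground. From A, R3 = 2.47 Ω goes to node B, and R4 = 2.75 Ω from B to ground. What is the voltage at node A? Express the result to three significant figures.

V_A ≈ 4.05 V

Looking into the second stage from A: R3 + R4 = 5.220 Ω appears in parallel with R2.
R2 ‖ (R3+R4) = 4.746 Ω.
V_A = 9.68 × 4.746/(6.60 + 4.746) = 4.049 V.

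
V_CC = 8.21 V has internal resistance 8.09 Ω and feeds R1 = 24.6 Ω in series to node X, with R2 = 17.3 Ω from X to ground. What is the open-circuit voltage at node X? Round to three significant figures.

V_th ≈ 2.84 V

R1' = 8.09 + 24.6 = 32.69 Ω (source resistance + R1).
Open-circuit (no load on X): V_th = V_CC · R2/(R1' + R2) = 8.21 × 17.3/(32.69 + 17.3) = 2.841 V.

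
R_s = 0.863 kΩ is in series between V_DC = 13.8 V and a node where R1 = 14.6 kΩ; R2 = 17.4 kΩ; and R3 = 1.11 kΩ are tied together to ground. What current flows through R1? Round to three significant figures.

Combine the parallel branches: R_p = (1/14.6 + 1/17.4 + 1/1.11)⁻¹ = 0.9738 kΩ.
V_A by voltage divider: V_A = 13.8 × 0.9738/(0.863 + 0.9738) = 7.316 V.
Branch current I = V_A/R1 = 7.316/14.6 = 0.5011 mA.

I ≈ 0.501 mA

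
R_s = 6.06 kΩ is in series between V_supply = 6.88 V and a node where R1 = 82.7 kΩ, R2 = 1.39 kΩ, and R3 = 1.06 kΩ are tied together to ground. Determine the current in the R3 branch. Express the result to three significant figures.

Combine the parallel branches: R_p = (1/82.7 + 1/1.39 + 1/1.06)⁻¹ = 0.5970 kΩ.
V_A = 6.88 × 0.5970/6.657 = 0.6170 V.
I(R3) = V_A / R3 = 0.6170/1.06 = 0.5821 mA.

I ≈ 0.582 mA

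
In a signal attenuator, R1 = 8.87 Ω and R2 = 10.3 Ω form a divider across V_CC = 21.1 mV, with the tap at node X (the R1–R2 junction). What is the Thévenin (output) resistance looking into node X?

With V_CC suppressed (replaced by a short), R_th = R1 ‖ R2 = (8.870 × 10.3)/(8.870 + 10.3) = 4.766 Ω.

R_th ≈ 4.77 Ω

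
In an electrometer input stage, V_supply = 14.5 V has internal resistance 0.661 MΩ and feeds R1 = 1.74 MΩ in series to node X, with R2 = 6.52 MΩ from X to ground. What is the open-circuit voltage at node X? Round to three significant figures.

V_th ≈ 10.6 V

R1' = 0.661 + 1.74 = 2.401 MΩ (source resistance + R1).
With X open, the divider is unloaded: V_th = 14.5 × 6.52/8.921 = 10.60 V.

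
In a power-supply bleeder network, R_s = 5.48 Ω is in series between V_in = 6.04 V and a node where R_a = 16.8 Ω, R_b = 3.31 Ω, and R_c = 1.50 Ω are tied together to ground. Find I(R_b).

I ≈ 0.275 A

Equivalent of the parallel group: R_p = 0.9725 Ω.
V_A = 6.04 × 0.9725/6.452 = 0.9103 V.
Branch current I = V_A/R_b = 0.9103/3.31 = 0.2750 A.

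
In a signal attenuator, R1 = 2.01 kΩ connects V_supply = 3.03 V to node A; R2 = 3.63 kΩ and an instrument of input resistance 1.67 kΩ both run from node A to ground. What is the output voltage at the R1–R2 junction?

The load sits in parallel with R2, giving an effective lower resistance R2' = R2·R_L/(R2+R_L) = 1.144 kΩ.
Then V_out = V_supply · R2'/(R1 + R2') = 3.03 × 1.144/3.154 = 1.099 V.

V_out ≈ 1.10 V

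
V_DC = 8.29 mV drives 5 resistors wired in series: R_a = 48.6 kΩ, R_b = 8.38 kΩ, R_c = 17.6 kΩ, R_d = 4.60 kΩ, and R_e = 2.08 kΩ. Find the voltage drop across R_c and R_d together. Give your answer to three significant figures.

V ≈ 2.26 mV

Total series resistance ΣR = 48.6 + 8.38 + 17.6 + 4.60 + 2.08 = 81.26 kΩ.
R_{R_c..R_d} = 17.6 + 4.60 = 22.20 kΩ.
Voltage divider: V = V_DC · (22.20 / 81.26) = 8.29 × 0.2732 = 2.265 mV.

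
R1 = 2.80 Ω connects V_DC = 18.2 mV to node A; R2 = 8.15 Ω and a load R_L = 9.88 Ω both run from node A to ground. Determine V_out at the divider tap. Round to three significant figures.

First combine the lower leg with the load: R2 ‖ R_L = 4.466 Ω.
Now apply the divider: V_out = 18.2 × 0.6146 = 11.19 mV.

V_out ≈ 11.2 mV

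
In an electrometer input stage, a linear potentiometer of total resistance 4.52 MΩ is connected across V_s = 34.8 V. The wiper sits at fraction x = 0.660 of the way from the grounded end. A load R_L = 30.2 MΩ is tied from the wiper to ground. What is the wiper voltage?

V_out ≈ 22.2 V

The pot divides into 1.537 MΩ above the wiper and 2.983 MΩ below.
Lower segment in parallel with the load: 2.983 ‖ 30.2 = 2.715 MΩ.
Then V_out = V_s · 2.715/(1.537 + 2.715) = 22.22 V.
(Unloaded: V_out = x·V_s = 23.0 V.)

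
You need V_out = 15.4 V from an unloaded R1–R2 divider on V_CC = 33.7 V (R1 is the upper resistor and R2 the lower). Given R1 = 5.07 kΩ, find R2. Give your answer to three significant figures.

R2 ≈ 4.27 kΩ

Required fraction k = V_out/V_CC = 0.4570.
R2 = R1 · 0.4570/(1 − 0.4570) = 4.267 kΩ.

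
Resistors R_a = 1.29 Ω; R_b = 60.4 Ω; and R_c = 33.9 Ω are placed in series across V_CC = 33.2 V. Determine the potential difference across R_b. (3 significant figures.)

V ≈ 21.0 V

Total series resistance ΣR = 1.29 + 60.4 + 33.9 = 95.59 Ω.
Voltage divider: V = V_CC · (60.40 / 95.59) = 33.2 × 0.6319 = 20.98 V.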